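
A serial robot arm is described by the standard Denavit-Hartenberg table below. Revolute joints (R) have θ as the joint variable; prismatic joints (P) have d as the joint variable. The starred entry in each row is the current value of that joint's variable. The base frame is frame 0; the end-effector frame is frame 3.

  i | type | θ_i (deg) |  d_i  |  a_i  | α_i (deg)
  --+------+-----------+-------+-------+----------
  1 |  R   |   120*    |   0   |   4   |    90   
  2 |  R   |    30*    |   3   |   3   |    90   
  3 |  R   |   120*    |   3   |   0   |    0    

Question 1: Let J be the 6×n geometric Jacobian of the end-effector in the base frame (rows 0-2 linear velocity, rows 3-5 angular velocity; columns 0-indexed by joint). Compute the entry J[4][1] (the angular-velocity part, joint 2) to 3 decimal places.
axis z_1 = (0.8660,0.5000,0.0000); lever o_n−o_1 = (0.5490,5.0490,-1.0981)
cross product → J_v[:, 1] = (-0.5490,0.9510,4.0981)
J_ω[:, 1] = z_1
entry J[4][1] = 0.5000

0.500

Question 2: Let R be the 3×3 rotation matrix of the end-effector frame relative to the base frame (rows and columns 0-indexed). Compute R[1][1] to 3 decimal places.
End-effector y-axis (col 1 of R) = (-0.0580,-0.8995,-0.4330)
R[1][1] = -0.8995

-0.900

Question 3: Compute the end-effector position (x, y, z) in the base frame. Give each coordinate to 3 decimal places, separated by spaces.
-1.451 8.513 -1.098

after link 1: o_1 = (-2.0000, 3.4641, 0.0000)
after link 2: o_2 = (-0.7010, 7.2141, 1.5000)
after link 3: o_3 = (-1.4510, 8.5131, -1.0981)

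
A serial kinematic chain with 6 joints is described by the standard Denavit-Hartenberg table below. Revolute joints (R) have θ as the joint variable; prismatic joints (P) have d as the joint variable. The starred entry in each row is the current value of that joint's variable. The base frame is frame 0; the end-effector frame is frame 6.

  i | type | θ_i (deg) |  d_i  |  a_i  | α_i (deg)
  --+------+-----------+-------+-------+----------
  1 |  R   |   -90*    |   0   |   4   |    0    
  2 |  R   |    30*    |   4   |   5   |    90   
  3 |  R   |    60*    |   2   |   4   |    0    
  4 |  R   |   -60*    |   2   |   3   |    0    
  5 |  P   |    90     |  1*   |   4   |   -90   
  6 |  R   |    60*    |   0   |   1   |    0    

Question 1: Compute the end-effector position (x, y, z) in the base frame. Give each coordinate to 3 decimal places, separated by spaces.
after link 1: o_1 = (0.0000, -4.0000, 0.0000)
after link 2: o_2 = (2.5000, -8.3301, 4.0000)
after link 3: o_3 = (1.7679, -11.0622, 7.4641)
after link 4: o_4 = (1.5359, -14.6603, 7.4641)
after link 5: o_5 = (0.6699, -15.1603, 11.4641)
after link 6: o_6 = (1.4199, -14.7272, 11.9641)

1.420 -14.727 11.964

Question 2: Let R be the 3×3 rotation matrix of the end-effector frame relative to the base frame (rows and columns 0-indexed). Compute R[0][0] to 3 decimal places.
End-effector x-axis (col 0 of R) = (0.7500,0.4330,0.5000)
R[0][0] = 0.7500

0.750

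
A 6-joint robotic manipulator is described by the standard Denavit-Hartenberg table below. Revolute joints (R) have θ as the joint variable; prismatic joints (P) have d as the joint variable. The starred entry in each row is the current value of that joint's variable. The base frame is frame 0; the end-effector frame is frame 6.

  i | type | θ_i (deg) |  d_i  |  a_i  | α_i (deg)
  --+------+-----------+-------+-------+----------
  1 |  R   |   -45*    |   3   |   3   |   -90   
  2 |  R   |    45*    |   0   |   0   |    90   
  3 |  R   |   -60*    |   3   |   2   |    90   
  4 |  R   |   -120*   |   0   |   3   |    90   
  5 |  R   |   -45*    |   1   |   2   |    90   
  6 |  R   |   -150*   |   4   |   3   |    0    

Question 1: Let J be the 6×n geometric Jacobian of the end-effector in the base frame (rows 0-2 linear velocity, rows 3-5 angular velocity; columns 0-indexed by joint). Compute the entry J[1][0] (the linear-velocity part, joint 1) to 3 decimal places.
axis z_0 = ẑ; lever o_n−o_0 = (4.5701,-6.0028,2.7207)
cross product → J_v[:, 0] = (6.0028,4.5701,-0.0000)
J_ω[:, 0] = z_0
entry J[1][0] = 4.5701

4.570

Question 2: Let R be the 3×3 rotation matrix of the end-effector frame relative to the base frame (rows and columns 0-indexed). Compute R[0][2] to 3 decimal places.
0.734

End-effector z-axis (col 2 of R) = (0.7343,-0.6673,-0.1250)
R[0][2] = 0.7343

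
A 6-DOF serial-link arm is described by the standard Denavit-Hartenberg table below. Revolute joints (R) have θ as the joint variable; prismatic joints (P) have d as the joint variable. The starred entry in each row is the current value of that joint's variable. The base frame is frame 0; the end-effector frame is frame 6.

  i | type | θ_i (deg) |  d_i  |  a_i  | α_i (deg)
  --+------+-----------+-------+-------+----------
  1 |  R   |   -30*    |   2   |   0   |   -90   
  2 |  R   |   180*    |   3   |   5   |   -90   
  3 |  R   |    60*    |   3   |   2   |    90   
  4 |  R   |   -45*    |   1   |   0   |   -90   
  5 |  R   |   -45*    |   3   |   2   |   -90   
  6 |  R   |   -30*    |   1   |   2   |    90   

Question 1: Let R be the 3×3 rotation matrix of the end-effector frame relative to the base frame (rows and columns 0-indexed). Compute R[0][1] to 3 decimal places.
End-effector y-axis (col 1 of R) = (-0.0795,-0.8624,-0.5000)
R[0][1] = -0.0795

-0.079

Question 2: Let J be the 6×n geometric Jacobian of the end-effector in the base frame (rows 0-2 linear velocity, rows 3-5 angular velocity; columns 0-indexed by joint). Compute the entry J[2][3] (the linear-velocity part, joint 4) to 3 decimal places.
axis z_3 = (-0.5000,0.8660,-0.0000); lever o_n−o_3 = (-5.9645,-0.0582,0.4624)
cross product → J_v[:, 3] = (0.4005,0.2312,5.1945)
J_ω[:, 3] = z_3
entry J[2][3] = 5.1945

5.194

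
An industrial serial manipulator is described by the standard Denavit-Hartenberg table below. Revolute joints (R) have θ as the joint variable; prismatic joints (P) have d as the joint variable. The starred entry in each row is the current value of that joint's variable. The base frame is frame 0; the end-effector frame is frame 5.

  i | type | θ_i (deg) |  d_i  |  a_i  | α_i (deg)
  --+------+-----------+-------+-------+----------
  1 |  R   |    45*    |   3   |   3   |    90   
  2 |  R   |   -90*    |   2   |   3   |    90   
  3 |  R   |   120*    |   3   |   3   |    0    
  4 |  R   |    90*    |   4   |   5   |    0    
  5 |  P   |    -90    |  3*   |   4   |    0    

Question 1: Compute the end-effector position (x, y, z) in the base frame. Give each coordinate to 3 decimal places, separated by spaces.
-1.017 -8.883 7.830

after link 1: o_1 = (2.1213, 2.1213, 3.0000)
after link 2: o_2 = (3.5355, 0.7071, 0.0000)
after link 3: o_3 = (3.2513, -3.2513, 1.5000)
after link 4: o_4 = (-1.3449, -4.3120, 5.8301)
after link 5: o_5 = (-1.0167, -8.8828, 7.8301)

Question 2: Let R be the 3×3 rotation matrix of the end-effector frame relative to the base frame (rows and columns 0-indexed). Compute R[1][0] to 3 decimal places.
End-effector x-axis (col 0 of R) = (0.6124,-0.6124,0.5000)
R[1][0] = -0.6124

-0.612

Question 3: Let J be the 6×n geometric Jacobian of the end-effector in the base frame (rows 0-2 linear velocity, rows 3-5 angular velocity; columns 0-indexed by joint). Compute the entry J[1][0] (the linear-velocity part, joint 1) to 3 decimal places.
axis z_0 = ẑ; lever o_n−o_0 = (-1.0167,-8.8828,7.8301)
cross product → J_v[:, 0] = (8.8828,-1.0167,0.0000)
J_ω[:, 0] = z_0
entry J[1][0] = -1.0167

-1.017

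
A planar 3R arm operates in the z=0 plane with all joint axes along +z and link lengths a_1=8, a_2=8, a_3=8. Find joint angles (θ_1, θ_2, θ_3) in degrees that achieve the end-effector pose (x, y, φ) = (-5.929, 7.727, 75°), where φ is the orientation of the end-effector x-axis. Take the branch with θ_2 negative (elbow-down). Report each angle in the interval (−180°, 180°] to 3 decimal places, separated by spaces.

wrist centre = target − a_3·(cos φ, sin φ) = (-7.9996, -0.0004)
cos θ_2 = (63.9928−8²−8²)/(2·8·8) = -0.5001; θ_2 = -120.0037° (elbow-down)
β = atan2(-0.0004,-7.9996) = -179.9971°; ψ = atan2(-6.9279,3.9996) = -60.0019°
θ_1 = β − ψ = -119.9952°
θ_3 = φ − θ_1 − θ_2 = -45.0011° (wrapped to (-180°,180°])

-119.995 -120.004 -45.001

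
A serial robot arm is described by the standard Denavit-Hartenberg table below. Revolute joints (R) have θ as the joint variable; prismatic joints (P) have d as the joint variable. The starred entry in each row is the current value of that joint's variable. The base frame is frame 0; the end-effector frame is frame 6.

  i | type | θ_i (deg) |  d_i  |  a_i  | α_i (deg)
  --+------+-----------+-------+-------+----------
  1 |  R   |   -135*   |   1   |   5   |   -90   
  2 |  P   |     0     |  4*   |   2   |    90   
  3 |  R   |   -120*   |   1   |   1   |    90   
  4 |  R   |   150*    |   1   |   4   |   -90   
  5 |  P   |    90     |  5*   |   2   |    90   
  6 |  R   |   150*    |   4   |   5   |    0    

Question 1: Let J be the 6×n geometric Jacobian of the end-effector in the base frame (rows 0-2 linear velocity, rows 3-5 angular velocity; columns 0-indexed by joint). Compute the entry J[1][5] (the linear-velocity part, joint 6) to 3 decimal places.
axis z_5 = (0.2241,-0.8365,0.5000); lever o_n−o_5 = (5.4027,-3.4328,-0.1651)
cross product → J_v[:, 5] = (1.8545,2.7383,3.7500)
J_ω[:, 5] = z_5
entry J[1][5] = 2.7383

2.738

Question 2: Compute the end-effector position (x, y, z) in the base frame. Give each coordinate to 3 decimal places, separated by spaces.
after link 1: o_1 = (-3.5355, -3.5355, 1.0000)
after link 2: o_2 = (-2.1213, -7.7782, 1.0000)
after link 3: o_3 = (-2.3801, -6.8122, 2.0000)
after link 4: o_4 = (-0.5176, -9.8995, 4.0000)
after link 5: o_5 = (-1.8024, -12.8319, -0.3301)
after link 6: o_6 = (3.6002, -16.2647, -0.4952)

3.600 -16.265 -0.495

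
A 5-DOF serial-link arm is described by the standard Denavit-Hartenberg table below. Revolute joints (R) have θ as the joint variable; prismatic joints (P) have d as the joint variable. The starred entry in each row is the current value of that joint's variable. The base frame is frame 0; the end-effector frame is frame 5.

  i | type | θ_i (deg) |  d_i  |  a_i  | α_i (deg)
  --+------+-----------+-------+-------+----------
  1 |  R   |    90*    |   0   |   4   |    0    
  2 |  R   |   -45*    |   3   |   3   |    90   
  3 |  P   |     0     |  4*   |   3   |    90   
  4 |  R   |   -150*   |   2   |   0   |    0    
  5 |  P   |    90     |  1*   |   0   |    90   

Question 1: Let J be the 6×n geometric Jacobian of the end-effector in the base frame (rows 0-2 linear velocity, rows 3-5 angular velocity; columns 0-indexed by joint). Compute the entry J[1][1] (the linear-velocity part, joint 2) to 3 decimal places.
7.071

axis z_1 = (0.0000,0.0000,1.0000); lever o_n−o_1 = (7.0711,1.4142,0.0000)
cross product → J_v[:, 1] = (-1.4142,7.0711,0.0000)
J_ω[:, 1] = z_1
entry J[1][1] = 7.0711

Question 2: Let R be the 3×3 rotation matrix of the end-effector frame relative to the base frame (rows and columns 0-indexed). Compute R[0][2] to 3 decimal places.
End-effector z-axis (col 2 of R) = (-0.9659,-0.2588,-0.0000)
R[0][2] = -0.9659

-0.966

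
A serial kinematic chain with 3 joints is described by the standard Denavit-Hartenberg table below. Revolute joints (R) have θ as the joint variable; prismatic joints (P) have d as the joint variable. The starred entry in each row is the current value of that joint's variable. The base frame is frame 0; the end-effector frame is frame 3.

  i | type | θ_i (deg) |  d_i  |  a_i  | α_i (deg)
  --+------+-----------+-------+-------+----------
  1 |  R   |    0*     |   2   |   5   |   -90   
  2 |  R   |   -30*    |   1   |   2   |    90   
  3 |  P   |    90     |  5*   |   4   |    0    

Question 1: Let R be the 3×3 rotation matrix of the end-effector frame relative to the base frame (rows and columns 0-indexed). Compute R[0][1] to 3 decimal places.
-0.866

End-effector y-axis (col 1 of R) = (-0.8660,0.0000,-0.5000)
R[0][1] = -0.8660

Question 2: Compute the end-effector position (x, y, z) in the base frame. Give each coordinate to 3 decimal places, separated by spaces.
after link 1: o_1 = (5.0000, 0.0000, 2.0000)
after link 2: o_2 = (6.7321, 1.0000, 3.0000)
after link 3: o_3 = (4.2321, 5.0000, 7.3301)

4.232 5.000 7.330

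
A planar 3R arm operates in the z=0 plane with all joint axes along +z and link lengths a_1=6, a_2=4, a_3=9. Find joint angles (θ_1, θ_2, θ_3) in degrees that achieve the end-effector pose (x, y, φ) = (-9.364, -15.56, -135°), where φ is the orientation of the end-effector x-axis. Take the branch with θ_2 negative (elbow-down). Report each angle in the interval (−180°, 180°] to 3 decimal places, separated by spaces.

-96.134 -30.004 -8.862

wrist centre = target − a_3·(cos φ, sin φ) = (-3.0000, -9.1960)
cos θ_2 = (93.5674−6²−4²)/(2·6·4) = 0.8660; θ_2 = -30.0044° (elbow-down)
β = atan2(-9.1960,-3.0000) = -108.0680°; ψ = atan2(-2.0003,9.4639) = -11.9342°
θ_1 = β − ψ = -96.1338°
θ_3 = φ − θ_1 − θ_2 = -8.8618° (wrapped to (-180°,180°])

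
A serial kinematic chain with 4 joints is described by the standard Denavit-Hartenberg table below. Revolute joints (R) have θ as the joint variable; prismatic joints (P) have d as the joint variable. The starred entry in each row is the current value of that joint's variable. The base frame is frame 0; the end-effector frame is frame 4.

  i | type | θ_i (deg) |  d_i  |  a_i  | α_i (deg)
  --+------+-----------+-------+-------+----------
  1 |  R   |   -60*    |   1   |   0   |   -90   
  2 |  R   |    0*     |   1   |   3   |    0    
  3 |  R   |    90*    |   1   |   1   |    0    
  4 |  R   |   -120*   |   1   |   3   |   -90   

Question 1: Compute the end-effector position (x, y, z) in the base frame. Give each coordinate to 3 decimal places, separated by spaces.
after link 1: o_1 = (0.0000, 0.0000, 1.0000)
after link 2: o_2 = (2.3660, -2.0981, 1.0000)
after link 3: o_3 = (3.2321, -1.5981, 0.0000)
after link 4: o_4 = (5.3971, -3.3481, 1.5000)

5.397 -3.348 1.500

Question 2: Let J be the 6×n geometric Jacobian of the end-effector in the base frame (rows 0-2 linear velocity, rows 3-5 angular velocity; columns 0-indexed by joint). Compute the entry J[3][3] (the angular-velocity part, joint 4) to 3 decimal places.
axis z_3 = (0.8660,0.5000,0.0000); lever o_n−o_3 = (2.1651,-1.7500,1.5000)
cross product → J_v[:, 3] = (0.7500,-1.2990,-2.5981)
J_ω[:, 3] = z_3
entry J[3][3] = 0.8660

0.866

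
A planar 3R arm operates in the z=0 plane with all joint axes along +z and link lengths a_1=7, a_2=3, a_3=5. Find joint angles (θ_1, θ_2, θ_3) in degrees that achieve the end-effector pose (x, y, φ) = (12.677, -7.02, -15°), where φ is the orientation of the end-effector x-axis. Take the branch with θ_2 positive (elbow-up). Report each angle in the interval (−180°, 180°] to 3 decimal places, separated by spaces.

-45.004 30.016 -0.012

wrist centre = target − a_3·(cos φ, sin φ) = (7.8474, -5.7259)
cos θ_2 = (94.3672−7²−3²)/(2·7·3) = 0.8659; θ_2 = 30.0160° (elbow-up)
β = atan2(-5.7259,7.8474) = -36.1167°; ψ = atan2(1.5007,9.5977) = 8.8870°
θ_1 = β − ψ = -45.0037°
θ_3 = φ − θ_1 − θ_2 = -0.0123° (wrapped to (-180°,180°])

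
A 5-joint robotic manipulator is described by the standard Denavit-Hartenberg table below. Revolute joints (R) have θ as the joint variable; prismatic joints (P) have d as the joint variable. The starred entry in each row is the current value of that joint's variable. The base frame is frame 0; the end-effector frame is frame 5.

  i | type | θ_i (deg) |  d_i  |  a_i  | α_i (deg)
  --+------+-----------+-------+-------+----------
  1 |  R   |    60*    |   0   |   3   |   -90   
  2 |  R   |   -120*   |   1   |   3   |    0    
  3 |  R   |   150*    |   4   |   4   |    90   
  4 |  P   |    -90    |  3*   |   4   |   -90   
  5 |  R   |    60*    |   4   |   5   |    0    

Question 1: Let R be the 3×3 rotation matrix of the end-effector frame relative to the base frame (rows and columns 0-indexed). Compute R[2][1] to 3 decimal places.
End-effector y-axis (col 1 of R) = (-0.8750,0.2165,-0.4330)
R[2][1] = -0.4330

-0.433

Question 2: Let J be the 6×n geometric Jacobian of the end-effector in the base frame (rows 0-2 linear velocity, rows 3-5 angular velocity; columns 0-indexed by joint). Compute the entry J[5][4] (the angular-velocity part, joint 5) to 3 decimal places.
-0.500

axis z_4 = (0.4330,0.7500,-0.5000); lever o_n−o_4 = (2.8146,-0.1250,-5.7500)
cross product → J_v[:, 4] = (-4.3750,1.0825,-2.1651)
J_ω[:, 4] = z_4
entry J[5][4] = -0.5000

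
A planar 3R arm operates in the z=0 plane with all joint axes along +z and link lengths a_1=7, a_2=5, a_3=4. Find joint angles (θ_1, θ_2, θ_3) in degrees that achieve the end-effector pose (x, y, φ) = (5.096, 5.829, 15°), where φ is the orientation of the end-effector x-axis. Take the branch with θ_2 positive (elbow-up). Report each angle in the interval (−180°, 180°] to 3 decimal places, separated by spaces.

30.002 135.005 -150.007

wrist centre = target − a_3·(cos φ, sin φ) = (1.2323, 4.7937)
cos θ_2 = (24.4983−7²−5²)/(2·7·5) = -0.7072; θ_2 = 135.0048° (elbow-up)
β = atan2(4.7937,1.2323) = 75.5834°; ψ = atan2(3.5352,3.4642) = 45.5817°
θ_1 = β − ψ = 30.0017°
θ_3 = φ − θ_1 − θ_2 = -150.0065° (wrapped to (-180°,180°])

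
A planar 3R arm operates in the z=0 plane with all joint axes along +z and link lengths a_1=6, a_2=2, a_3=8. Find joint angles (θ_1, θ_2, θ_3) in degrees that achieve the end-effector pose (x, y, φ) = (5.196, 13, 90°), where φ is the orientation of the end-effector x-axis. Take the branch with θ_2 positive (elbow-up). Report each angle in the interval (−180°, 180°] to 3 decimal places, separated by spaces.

30.000 60.004 -0.004

wrist centre = target − a_3·(cos φ, sin φ) = (5.1960, 5.0000)
cos θ_2 = (51.9984−6²−2²)/(2·6·2) = 0.4999; θ_2 = 60.0044° (elbow-up)
β = atan2(5.0000,5.1960) = 43.8987°; ψ = atan2(1.7321,6.9999) = 13.8987°
θ_1 = β − ψ = 30.0000°
θ_3 = φ − θ_1 − θ_2 = -0.0044° (wrapped to (-180°,180°])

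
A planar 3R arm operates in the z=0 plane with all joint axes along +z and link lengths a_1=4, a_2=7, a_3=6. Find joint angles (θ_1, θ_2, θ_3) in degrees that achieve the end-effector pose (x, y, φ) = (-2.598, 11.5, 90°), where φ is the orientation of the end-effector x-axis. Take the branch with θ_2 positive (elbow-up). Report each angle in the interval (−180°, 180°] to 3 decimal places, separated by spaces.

29.999 120.000 -59.999

wrist centre = target − a_3·(cos φ, sin φ) = (-2.5980, 5.5000)
cos θ_2 = (36.9996−4²−7²)/(2·4·7) = -0.5000; θ_2 = 120.0005° (elbow-up)
β = atan2(5.5000,-2.5980) = 115.2843°; ψ = atan2(6.0621,0.5000) = 85.2854°
θ_1 = β − ψ = 29.9989°
θ_3 = φ − θ_1 − θ_2 = -59.9994° (wrapped to (-180°,180°])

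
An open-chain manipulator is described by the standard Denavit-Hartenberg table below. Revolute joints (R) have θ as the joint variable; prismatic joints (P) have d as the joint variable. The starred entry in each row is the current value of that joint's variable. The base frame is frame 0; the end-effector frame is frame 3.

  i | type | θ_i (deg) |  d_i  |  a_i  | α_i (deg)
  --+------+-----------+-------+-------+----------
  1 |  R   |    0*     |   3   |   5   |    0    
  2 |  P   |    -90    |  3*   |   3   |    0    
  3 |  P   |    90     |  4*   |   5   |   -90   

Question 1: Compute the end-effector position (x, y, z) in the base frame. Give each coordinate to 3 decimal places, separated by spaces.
after link 1: o_1 = (5.0000, 0.0000, 3.0000)
after link 2: o_2 = (5.0000, -3.0000, 6.0000)
after link 3: o_3 = (10.0000, -3.0000, 10.0000)

10.000 -3.000 10.000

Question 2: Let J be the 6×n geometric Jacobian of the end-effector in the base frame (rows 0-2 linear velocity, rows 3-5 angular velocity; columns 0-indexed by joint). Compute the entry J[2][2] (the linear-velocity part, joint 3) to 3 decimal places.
prismatic axis z_2 = (0.0000,0.0000,1.0000)
J_v[:, 2] = z_2; J_ω[:, 2] = (0,0,0)
entry J[2][2] = 1.0000

1.000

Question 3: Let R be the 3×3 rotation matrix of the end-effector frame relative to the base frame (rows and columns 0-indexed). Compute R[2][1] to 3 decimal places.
End-effector y-axis (col 1 of R) = (0.0000,0.0000,-1.0000)
R[2][1] = -1.0000

-1.000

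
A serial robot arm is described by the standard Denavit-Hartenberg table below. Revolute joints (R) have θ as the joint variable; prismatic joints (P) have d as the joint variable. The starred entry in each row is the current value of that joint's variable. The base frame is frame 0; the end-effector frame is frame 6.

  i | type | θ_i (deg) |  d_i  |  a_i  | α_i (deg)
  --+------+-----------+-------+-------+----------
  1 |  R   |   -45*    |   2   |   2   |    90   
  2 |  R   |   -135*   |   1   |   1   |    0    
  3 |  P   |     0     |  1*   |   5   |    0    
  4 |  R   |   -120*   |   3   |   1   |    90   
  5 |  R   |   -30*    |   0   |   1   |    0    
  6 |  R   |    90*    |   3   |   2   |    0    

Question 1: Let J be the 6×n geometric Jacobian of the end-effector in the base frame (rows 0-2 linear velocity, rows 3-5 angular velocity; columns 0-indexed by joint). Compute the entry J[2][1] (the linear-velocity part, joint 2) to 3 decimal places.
axis z_1 = (-0.7071,-0.7071,0.0000); lever o_n−o_1 = (-5.8822,-2.9312,-0.6978)
cross product → J_v[:, 1] = (0.4934,-0.4934,-2.0866)
J_ω[:, 1] = z_1
entry J[2][1] = -2.0866

-2.087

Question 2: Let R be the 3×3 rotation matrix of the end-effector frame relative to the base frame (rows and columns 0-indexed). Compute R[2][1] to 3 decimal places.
End-effector y-axis (col 1 of R) = (-0.1951,-0.5120,-0.8365)
R[2][1] = -0.8365

-0.837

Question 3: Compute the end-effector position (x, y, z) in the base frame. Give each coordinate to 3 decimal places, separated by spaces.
-4.468 -4.345 1.302

after link 1: o_1 = (1.4142, -1.4142, 2.0000)
after link 2: o_2 = (0.2071, -1.6213, 1.2929)
after link 3: o_3 = (-3.0000, 0.1716, -2.2426)
after link 4: o_4 = (-5.3043, -1.7667, -1.2767)
after link 5: o_5 = (-5.1093, -1.2547, -0.4402)
after link 6: o_6 = (-4.4680, -4.3455, 1.3022)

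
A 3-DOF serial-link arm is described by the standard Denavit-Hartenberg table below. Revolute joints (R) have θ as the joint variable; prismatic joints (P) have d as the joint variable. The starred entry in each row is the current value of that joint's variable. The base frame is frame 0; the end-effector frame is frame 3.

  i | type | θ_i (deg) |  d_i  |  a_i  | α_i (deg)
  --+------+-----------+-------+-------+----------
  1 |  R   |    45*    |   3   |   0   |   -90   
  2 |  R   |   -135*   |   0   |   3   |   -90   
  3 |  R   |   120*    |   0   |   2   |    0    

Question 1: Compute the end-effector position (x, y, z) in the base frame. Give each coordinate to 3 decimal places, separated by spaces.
after link 1: o_1 = (0.0000, 0.0000, 3.0000)
after link 2: o_2 = (-1.5000, -1.5000, 5.1213)
after link 3: o_3 = (0.2247, -2.2247, 4.4142)

0.225 -2.225 4.414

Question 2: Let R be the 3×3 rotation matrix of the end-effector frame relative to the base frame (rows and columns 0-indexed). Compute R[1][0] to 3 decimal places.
-0.362

End-effector x-axis (col 0 of R) = (0.8624,-0.3624,-0.3536)
R[1][0] = -0.3624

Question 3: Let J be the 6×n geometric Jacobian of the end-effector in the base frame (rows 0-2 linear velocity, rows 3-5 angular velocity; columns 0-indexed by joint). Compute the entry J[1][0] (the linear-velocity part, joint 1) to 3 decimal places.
0.225

axis z_0 = ẑ; lever o_n−o_0 = (0.2247,-2.2247,4.4142)
cross product → J_v[:, 0] = (2.2247,0.2247,-0.0000)
J_ω[:, 0] = z_0
entry J[1][0] = 0.2247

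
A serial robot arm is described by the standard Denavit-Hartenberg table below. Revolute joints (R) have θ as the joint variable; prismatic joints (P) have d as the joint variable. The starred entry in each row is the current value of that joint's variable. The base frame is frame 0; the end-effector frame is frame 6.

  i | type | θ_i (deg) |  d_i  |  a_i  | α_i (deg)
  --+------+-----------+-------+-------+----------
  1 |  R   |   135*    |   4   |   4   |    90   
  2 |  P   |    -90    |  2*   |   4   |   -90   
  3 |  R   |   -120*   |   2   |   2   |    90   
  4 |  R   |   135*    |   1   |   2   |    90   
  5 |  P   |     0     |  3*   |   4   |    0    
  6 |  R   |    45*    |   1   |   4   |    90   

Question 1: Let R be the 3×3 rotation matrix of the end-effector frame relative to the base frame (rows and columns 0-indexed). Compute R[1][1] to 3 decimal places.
0.933

End-effector y-axis (col 1 of R) = (-0.0670,0.9330,0.3536)
R[1][1] = 0.9330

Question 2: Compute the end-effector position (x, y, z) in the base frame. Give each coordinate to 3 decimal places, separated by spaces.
-11.462 9.851 2.608

after link 1: o_1 = (-2.8284, 2.8284, 4.0000)
after link 2: o_2 = (-1.4142, 4.2426, 0.0000)
after link 3: o_3 = (-1.6037, 6.8816, 1.0000)
after link 4: o_4 = (-3.8233, 6.6620, 1.1589)
after link 5: o_5 = (-7.7563, 9.7290, 0.8054)
after link 6: o_6 = (-11.4622, 9.8515, 2.6084)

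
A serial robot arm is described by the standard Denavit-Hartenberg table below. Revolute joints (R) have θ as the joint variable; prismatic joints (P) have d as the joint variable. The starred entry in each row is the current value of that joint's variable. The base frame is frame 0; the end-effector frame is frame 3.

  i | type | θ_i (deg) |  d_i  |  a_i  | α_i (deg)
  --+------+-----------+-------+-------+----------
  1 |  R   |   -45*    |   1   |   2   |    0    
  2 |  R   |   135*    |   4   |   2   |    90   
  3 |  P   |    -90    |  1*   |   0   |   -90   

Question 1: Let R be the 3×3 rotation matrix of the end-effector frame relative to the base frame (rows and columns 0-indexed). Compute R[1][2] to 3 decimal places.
End-effector z-axis (col 2 of R) = (0.0000,1.0000,0.0000)
R[1][2] = 1.0000

1.000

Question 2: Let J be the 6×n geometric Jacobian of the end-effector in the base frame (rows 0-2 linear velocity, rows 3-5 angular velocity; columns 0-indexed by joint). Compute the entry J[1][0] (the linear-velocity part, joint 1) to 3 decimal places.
2.414

axis z_0 = ẑ; lever o_n−o_0 = (2.4142,0.5858,5.0000)
cross product → J_v[:, 0] = (-0.5858,2.4142,0.0000)
J_ω[:, 0] = z_0
entry J[1][0] = 2.4142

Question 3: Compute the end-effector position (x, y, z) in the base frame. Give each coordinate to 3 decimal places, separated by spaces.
2.414 0.586 5.000

after link 1: o_1 = (1.4142, -1.4142, 1.0000)
after link 2: o_2 = (1.4142, 0.5858, 5.0000)
after link 3: o_3 = (2.4142, 0.5858, 5.0000)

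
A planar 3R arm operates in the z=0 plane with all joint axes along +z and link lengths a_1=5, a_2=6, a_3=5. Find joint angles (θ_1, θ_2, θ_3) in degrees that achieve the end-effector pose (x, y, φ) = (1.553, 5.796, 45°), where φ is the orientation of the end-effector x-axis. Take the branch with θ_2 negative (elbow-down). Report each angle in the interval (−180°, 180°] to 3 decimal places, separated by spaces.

wrist centre = target − a_3·(cos φ, sin φ) = (-1.9825, 2.2605)
cos θ_2 = (9.0401−5²−6²)/(2·5·6) = -0.8660; θ_2 = -149.9968° (elbow-down)
β = atan2(2.2605,-1.9825) = 131.2523°; ψ = atan2(-3.0003,-0.1960) = -93.7374°
θ_1 = β − ψ = 224.9896°
θ_3 = φ − θ_1 − θ_2 = -29.9928° (wrapped to (-180°,180°])

-135.010 -149.997 -29.993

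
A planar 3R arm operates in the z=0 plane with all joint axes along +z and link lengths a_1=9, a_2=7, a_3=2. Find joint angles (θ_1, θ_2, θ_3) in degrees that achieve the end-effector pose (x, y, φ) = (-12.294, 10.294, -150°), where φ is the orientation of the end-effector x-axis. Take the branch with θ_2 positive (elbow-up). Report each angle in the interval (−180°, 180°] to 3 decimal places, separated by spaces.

wrist centre = target − a_3·(cos φ, sin φ) = (-10.5619, 11.2940)
cos θ_2 = (239.1092−9²−7²)/(2·9·7) = 0.8659; θ_2 = 30.0091° (elbow-up)
β = atan2(11.2940,-10.5619) = 133.0816°; ψ = atan2(3.5010,15.0616) = 13.0856°
θ_1 = β − ψ = 119.9960°
θ_3 = φ − θ_1 − θ_2 = 59.9949° (wrapped to (-180°,180°])

119.996 30.009 59.995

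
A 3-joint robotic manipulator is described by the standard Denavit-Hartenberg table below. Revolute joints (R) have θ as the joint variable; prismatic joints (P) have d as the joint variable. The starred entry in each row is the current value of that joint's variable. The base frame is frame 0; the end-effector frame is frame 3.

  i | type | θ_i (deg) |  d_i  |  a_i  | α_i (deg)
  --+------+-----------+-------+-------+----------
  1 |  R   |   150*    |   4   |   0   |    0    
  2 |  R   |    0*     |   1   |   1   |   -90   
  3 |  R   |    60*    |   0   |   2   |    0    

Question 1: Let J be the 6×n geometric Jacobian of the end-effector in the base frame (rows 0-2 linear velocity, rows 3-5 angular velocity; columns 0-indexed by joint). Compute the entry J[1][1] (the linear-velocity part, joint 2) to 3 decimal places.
-1.732

axis z_1 = (0.0000,0.0000,1.0000); lever o_n−o_1 = (-1.7321,1.0000,-0.7321)
cross product → J_v[:, 1] = (-1.0000,-1.7321,0.0000)
J_ω[:, 1] = z_1
entry J[1][1] = -1.7321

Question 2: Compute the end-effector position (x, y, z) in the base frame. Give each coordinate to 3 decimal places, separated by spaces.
after link 1: o_1 = (0.0000, 0.0000, 4.0000)
after link 2: o_2 = (-0.8660, 0.5000, 5.0000)
after link 3: o_3 = (-1.7321, 1.0000, 3.2679)

-1.732 1.000 3.268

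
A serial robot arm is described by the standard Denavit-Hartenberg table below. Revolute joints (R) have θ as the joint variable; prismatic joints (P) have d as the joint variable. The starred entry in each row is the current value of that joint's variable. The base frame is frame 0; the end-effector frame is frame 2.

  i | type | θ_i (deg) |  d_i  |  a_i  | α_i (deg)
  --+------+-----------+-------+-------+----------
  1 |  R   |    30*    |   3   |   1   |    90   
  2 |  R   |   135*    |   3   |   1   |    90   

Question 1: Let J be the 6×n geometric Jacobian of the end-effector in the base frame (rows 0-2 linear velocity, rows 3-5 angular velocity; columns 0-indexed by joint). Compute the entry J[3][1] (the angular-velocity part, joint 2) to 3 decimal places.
axis z_1 = (0.5000,-0.8660,0.0000); lever o_n−o_1 = (0.8876,-2.9516,0.7071)
cross product → J_v[:, 1] = (-0.6124,-0.3536,-0.7071)
J_ω[:, 1] = z_1
entry J[3][1] = 0.5000

0.500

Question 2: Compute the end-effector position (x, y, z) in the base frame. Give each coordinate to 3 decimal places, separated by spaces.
after link 1: o_1 = (0.8660, 0.5000, 3.0000)
after link 2: o_2 = (1.7537, -2.4516, 3.7071)

1.754 -2.452 3.707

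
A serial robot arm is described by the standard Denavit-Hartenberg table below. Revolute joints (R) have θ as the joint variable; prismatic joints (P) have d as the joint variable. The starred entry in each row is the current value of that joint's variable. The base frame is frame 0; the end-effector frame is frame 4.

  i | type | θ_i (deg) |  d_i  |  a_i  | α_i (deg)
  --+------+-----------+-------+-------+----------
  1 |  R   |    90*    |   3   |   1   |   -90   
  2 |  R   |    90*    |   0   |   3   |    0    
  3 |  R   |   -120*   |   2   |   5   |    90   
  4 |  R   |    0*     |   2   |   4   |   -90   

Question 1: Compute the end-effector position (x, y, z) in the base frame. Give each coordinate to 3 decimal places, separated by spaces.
-2.000 7.794 6.232

after link 1: o_1 = (0.0000, 1.0000, 3.0000)
after link 2: o_2 = (-0.0000, 1.0000, 0.0000)
after link 3: o_3 = (-2.0000, 5.3301, 2.5000)
after link 4: o_4 = (-2.0000, 7.7942, 6.2321)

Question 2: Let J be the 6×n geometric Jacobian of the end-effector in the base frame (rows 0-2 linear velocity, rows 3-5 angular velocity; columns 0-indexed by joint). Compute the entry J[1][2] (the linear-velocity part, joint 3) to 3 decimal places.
axis z_2 = (-1.0000,0.0000,0.0000); lever o_n−o_2 = (-2.0000,6.7942,6.2321)
cross product → J_v[:, 2] = (-0.0000,6.2321,-6.7942)
J_ω[:, 2] = z_2
entry J[1][2] = 6.2321

6.232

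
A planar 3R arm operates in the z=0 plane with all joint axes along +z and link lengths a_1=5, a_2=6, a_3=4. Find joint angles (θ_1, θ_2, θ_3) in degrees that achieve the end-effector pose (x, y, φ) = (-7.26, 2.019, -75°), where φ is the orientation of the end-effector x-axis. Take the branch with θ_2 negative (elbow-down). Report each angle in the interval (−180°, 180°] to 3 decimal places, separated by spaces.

169.320 -45.012 160.692

wrist centre = target − a_3·(cos φ, sin φ) = (-8.2953, 5.8827)
cos θ_2 = (103.4178−5²−6²)/(2·5·6) = 0.7070; θ_2 = -45.0116° (elbow-down)
β = atan2(5.8827,-8.2953) = 144.6571°; ψ = atan2(-4.2435,9.2418) = -24.6629°
θ_1 = β − ψ = 169.3201°
θ_3 = φ − θ_1 − θ_2 = 160.6915° (wrapped to (-180°,180°])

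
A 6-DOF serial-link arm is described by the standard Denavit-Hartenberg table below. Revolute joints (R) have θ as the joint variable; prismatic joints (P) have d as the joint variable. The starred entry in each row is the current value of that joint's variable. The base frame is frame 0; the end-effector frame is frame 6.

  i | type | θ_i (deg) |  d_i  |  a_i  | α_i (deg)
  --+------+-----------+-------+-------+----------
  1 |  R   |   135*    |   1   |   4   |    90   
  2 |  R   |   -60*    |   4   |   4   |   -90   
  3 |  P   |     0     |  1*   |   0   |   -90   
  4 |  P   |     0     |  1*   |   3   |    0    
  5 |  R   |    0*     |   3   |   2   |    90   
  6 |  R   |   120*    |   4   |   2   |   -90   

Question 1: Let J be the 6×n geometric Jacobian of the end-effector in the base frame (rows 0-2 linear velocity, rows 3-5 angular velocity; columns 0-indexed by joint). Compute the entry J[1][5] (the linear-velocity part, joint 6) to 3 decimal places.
axis z_5 = (-0.6124,0.6124,0.5000); lever o_n−o_5 = (-3.3207,0.8712,2.8660)
cross product → J_v[:, 5] = (1.3195,0.0947,1.5000)
J_ω[:, 5] = z_5
entry J[1][5] = 0.0947

0.095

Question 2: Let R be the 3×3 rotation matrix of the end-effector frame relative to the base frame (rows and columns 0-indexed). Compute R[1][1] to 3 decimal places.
-0.612

End-effector y-axis (col 1 of R) = (0.6124,-0.6124,-0.5000)
R[1][1] = -0.6124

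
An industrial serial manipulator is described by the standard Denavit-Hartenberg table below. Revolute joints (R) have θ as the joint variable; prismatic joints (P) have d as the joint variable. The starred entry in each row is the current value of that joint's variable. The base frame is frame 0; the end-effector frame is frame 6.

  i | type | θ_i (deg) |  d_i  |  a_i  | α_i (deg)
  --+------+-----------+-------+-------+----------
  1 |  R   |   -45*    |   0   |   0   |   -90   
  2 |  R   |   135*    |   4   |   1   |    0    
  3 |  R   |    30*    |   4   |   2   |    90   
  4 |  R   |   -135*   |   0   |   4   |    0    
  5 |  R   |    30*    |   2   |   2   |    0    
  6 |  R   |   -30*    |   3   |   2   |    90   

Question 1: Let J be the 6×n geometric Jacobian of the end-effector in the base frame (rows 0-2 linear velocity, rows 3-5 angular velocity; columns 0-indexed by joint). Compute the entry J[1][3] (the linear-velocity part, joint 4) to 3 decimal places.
0.851

axis z_3 = (0.1830,-0.1830,-0.9659); lever o_n−o_3 = (-0.1996,-8.5324,-3.5976)
cross product → J_v[:, 3] = (-7.5833,0.8512,-1.5981)
J_ω[:, 3] = z_3
entry J[1][3] = 0.8512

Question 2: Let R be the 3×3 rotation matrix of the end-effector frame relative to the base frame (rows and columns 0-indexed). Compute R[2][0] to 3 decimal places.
End-effector x-axis (col 0 of R) = (-0.0170,-0.9830,0.1830)
R[2][0] = 0.1830

0.183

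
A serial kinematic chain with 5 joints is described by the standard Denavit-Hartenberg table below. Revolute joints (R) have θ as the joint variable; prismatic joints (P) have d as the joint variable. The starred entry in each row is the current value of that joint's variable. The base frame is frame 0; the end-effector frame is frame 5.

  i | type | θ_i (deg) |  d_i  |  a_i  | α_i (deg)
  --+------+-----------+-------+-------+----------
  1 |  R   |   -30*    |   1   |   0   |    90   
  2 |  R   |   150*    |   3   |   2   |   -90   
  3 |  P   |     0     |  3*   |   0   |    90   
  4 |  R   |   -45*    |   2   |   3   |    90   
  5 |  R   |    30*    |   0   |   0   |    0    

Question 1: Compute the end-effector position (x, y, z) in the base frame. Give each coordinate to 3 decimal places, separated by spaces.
-5.971 -2.326 2.300

after link 1: o_1 = (0.0000, 0.0000, 1.0000)
after link 2: o_2 = (-3.0000, -1.7321, 2.0000)
after link 3: o_3 = (-4.2990, -0.9821, -0.5981)
after link 4: o_4 = (-5.9715, -2.3259, 2.2997)
after link 5: o_5 = (-5.9715, -2.3259, 2.2997)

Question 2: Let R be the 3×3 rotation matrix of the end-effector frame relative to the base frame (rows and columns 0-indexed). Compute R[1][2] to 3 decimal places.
End-effector z-axis (col 2 of R) = (0.8365,-0.4830,0.2588)
R[1][2] = -0.4830

-0.483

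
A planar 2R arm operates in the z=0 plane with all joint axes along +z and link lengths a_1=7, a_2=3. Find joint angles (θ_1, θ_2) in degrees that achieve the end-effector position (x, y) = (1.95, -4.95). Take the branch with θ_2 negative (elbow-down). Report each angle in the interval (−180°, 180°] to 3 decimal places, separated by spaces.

-44.997 -134.993

cos θ_2 = (28.3050−7²−3²)/(2·7·3) = -0.7070; θ_2 = -134.9933° (elbow-down)
β = atan2(-4.9500,1.9500) = -68.4986°; ψ = atan2(-2.1216,4.8789) = -23.5015°
θ_1 = β − ψ = -44.9971°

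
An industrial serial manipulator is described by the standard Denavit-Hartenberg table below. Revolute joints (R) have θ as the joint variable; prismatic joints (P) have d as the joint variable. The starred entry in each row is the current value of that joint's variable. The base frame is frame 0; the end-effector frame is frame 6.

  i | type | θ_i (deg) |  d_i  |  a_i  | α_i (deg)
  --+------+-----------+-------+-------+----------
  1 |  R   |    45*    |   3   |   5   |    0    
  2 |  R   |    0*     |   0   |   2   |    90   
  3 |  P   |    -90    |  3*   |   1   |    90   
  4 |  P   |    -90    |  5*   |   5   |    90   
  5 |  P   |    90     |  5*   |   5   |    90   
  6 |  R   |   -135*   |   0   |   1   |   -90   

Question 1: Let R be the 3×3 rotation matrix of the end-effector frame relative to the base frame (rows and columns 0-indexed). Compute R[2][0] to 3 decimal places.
-0.707

End-effector x-axis (col 0 of R) = (0.5000,0.5000,-0.7071)
R[2][0] = -0.7071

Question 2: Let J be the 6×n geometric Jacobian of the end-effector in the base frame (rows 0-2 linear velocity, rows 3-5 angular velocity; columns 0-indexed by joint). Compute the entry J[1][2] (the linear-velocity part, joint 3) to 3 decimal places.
prismatic axis z_2 = (0.7071,-0.7071,0.0000)
J_v[:, 2] = z_2; J_ω[:, 2] = (0,0,0)
entry J[1][2] = -0.7071

-0.707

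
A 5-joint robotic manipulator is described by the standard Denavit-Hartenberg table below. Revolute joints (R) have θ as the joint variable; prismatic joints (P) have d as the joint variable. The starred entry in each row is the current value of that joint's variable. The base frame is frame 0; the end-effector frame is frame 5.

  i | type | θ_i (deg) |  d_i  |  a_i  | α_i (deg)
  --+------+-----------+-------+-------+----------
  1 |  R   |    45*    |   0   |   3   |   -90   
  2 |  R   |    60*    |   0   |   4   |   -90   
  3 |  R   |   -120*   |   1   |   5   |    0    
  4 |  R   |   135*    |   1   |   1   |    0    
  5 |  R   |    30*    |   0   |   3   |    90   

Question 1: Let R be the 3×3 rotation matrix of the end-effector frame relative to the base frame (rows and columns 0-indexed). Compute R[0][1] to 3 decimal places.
End-effector y-axis (col 1 of R) = (-0.6124,-0.6124,-0.5000)
R[0][1] = -0.6124

-0.612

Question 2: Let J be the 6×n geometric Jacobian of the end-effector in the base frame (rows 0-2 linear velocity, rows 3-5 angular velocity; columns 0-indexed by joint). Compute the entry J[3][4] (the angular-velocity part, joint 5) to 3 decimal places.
axis z_4 = (-0.6124,-0.6124,-0.5000); lever o_n−o_4 = (2.2500,-0.7500,-1.8371)
cross product → J_v[:, 4] = (0.7500,-2.2500,1.8371)
J_ω[:, 4] = z_4
entry J[3][4] = -0.6124

-0.612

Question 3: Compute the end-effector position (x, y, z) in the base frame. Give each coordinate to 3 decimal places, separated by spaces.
1.140 3.897 -4.973

after link 1: o_1 = (2.1213, 2.1213, 0.0000)
after link 2: o_2 = (3.5355, 3.5355, -3.4641)
after link 3: o_3 = (-1.0226, 5.1011, -1.7990)
after link 4: o_4 = (-1.1104, 4.6473, -3.1356)
after link 5: o_5 = (1.1396, 3.8973, -4.9727)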